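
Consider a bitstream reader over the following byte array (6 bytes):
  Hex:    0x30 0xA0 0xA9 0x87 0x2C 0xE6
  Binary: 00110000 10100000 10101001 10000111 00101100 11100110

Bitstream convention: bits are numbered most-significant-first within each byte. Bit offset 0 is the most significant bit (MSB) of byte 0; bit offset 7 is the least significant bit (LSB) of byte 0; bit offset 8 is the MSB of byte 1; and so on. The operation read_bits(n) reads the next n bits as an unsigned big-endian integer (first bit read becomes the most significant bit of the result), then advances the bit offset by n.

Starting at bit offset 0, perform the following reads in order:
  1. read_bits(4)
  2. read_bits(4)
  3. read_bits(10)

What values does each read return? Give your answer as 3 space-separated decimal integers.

Answer: 3 0 642

Derivation:
Read 1: bits[0:4] width=4 -> value=3 (bin 0011); offset now 4 = byte 0 bit 4; 44 bits remain
Read 2: bits[4:8] width=4 -> value=0 (bin 0000); offset now 8 = byte 1 bit 0; 40 bits remain
Read 3: bits[8:18] width=10 -> value=642 (bin 1010000010); offset now 18 = byte 2 bit 2; 30 bits remain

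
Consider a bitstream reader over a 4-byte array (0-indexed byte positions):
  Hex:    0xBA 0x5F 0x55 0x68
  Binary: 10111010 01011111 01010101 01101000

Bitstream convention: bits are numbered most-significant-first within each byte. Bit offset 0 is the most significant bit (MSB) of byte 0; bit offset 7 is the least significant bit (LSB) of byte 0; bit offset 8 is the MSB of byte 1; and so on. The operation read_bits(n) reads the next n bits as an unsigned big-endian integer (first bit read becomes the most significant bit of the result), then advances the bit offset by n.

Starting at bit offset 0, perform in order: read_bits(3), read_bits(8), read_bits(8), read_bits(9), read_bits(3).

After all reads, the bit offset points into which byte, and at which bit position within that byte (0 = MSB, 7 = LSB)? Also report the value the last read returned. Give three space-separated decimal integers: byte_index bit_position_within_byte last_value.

Answer: 3 7 4

Derivation:
Read 1: bits[0:3] width=3 -> value=5 (bin 101); offset now 3 = byte 0 bit 3; 29 bits remain
Read 2: bits[3:11] width=8 -> value=210 (bin 11010010); offset now 11 = byte 1 bit 3; 21 bits remain
Read 3: bits[11:19] width=8 -> value=250 (bin 11111010); offset now 19 = byte 2 bit 3; 13 bits remain
Read 4: bits[19:28] width=9 -> value=342 (bin 101010110); offset now 28 = byte 3 bit 4; 4 bits remain
Read 5: bits[28:31] width=3 -> value=4 (bin 100); offset now 31 = byte 3 bit 7; 1 bits remain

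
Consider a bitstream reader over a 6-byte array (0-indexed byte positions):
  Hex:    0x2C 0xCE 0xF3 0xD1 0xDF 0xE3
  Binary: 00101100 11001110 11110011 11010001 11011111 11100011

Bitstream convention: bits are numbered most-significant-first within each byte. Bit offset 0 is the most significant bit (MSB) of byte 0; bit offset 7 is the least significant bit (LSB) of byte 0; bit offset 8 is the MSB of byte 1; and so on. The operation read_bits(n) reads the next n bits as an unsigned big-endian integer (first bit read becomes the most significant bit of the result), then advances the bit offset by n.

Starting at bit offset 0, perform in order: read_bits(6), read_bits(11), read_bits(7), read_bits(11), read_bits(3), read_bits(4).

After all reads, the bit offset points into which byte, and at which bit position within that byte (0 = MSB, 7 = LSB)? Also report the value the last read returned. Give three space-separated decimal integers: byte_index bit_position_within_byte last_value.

Answer: 5 2 15

Derivation:
Read 1: bits[0:6] width=6 -> value=11 (bin 001011); offset now 6 = byte 0 bit 6; 42 bits remain
Read 2: bits[6:17] width=11 -> value=413 (bin 00110011101); offset now 17 = byte 2 bit 1; 31 bits remain
Read 3: bits[17:24] width=7 -> value=115 (bin 1110011); offset now 24 = byte 3 bit 0; 24 bits remain
Read 4: bits[24:35] width=11 -> value=1678 (bin 11010001110); offset now 35 = byte 4 bit 3; 13 bits remain
Read 5: bits[35:38] width=3 -> value=7 (bin 111); offset now 38 = byte 4 bit 6; 10 bits remain
Read 6: bits[38:42] width=4 -> value=15 (bin 1111); offset now 42 = byte 5 bit 2; 6 bits remain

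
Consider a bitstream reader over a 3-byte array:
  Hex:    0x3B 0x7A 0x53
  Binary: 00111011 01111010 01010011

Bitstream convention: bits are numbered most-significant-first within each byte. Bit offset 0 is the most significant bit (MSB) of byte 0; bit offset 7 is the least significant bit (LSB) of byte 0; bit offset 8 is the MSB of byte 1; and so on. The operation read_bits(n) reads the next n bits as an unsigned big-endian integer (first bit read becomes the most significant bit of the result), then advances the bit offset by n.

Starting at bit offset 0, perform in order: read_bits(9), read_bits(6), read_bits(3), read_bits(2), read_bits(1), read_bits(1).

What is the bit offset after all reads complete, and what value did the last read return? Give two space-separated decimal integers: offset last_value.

Answer: 22 0

Derivation:
Read 1: bits[0:9] width=9 -> value=118 (bin 001110110); offset now 9 = byte 1 bit 1; 15 bits remain
Read 2: bits[9:15] width=6 -> value=61 (bin 111101); offset now 15 = byte 1 bit 7; 9 bits remain
Read 3: bits[15:18] width=3 -> value=1 (bin 001); offset now 18 = byte 2 bit 2; 6 bits remain
Read 4: bits[18:20] width=2 -> value=1 (bin 01); offset now 20 = byte 2 bit 4; 4 bits remain
Read 5: bits[20:21] width=1 -> value=0 (bin 0); offset now 21 = byte 2 bit 5; 3 bits remain
Read 6: bits[21:22] width=1 -> value=0 (bin 0); offset now 22 = byte 2 bit 6; 2 bits remain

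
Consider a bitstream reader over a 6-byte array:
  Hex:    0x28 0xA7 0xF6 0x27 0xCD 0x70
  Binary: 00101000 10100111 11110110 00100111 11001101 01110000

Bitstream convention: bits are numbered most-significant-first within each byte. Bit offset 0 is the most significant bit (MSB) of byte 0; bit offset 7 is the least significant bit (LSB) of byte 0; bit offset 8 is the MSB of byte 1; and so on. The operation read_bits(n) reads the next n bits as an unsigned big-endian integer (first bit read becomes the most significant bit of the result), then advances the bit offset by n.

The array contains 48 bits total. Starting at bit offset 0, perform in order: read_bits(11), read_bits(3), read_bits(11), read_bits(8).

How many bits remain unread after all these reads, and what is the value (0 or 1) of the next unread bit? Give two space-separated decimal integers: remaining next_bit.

Read 1: bits[0:11] width=11 -> value=325 (bin 00101000101); offset now 11 = byte 1 bit 3; 37 bits remain
Read 2: bits[11:14] width=3 -> value=1 (bin 001); offset now 14 = byte 1 bit 6; 34 bits remain
Read 3: bits[14:25] width=11 -> value=2028 (bin 11111101100); offset now 25 = byte 3 bit 1; 23 bits remain
Read 4: bits[25:33] width=8 -> value=79 (bin 01001111); offset now 33 = byte 4 bit 1; 15 bits remain

Answer: 15 1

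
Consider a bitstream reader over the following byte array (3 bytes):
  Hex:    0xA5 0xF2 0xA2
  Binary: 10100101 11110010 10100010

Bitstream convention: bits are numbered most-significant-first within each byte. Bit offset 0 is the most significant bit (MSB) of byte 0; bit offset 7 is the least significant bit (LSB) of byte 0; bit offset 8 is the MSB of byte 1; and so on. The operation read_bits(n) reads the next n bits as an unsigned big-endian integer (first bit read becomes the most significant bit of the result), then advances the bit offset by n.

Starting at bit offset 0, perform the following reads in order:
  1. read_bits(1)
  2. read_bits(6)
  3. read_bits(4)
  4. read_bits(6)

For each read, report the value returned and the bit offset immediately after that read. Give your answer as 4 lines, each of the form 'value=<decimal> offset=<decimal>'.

Answer: value=1 offset=1
value=18 offset=7
value=15 offset=11
value=37 offset=17

Derivation:
Read 1: bits[0:1] width=1 -> value=1 (bin 1); offset now 1 = byte 0 bit 1; 23 bits remain
Read 2: bits[1:7] width=6 -> value=18 (bin 010010); offset now 7 = byte 0 bit 7; 17 bits remain
Read 3: bits[7:11] width=4 -> value=15 (bin 1111); offset now 11 = byte 1 bit 3; 13 bits remain
Read 4: bits[11:17] width=6 -> value=37 (bin 100101); offset now 17 = byte 2 bit 1; 7 bits remain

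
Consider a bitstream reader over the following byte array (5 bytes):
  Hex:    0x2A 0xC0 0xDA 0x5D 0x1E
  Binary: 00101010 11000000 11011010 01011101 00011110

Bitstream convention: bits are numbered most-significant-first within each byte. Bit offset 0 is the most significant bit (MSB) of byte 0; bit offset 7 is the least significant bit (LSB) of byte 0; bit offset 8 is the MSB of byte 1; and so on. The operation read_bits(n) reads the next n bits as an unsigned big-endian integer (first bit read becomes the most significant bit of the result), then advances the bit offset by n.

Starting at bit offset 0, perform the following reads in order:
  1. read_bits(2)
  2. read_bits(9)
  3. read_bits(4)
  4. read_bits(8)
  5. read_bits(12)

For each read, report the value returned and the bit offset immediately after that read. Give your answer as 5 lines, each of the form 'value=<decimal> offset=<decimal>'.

Answer: value=0 offset=2
value=342 offset=11
value=0 offset=15
value=109 offset=23
value=744 offset=35

Derivation:
Read 1: bits[0:2] width=2 -> value=0 (bin 00); offset now 2 = byte 0 bit 2; 38 bits remain
Read 2: bits[2:11] width=9 -> value=342 (bin 101010110); offset now 11 = byte 1 bit 3; 29 bits remain
Read 3: bits[11:15] width=4 -> value=0 (bin 0000); offset now 15 = byte 1 bit 7; 25 bits remain
Read 4: bits[15:23] width=8 -> value=109 (bin 01101101); offset now 23 = byte 2 bit 7; 17 bits remain
Read 5: bits[23:35] width=12 -> value=744 (bin 001011101000); offset now 35 = byte 4 bit 3; 5 bits remain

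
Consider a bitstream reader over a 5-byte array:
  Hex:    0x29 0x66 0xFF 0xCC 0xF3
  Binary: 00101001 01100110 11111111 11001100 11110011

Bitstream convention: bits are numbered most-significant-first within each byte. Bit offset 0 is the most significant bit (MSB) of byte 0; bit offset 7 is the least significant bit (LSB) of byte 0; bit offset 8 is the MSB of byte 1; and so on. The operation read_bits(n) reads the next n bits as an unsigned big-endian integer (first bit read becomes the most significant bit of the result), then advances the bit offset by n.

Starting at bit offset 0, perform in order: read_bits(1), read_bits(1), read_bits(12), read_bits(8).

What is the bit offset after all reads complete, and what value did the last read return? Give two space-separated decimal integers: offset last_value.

Answer: 22 191

Derivation:
Read 1: bits[0:1] width=1 -> value=0 (bin 0); offset now 1 = byte 0 bit 1; 39 bits remain
Read 2: bits[1:2] width=1 -> value=0 (bin 0); offset now 2 = byte 0 bit 2; 38 bits remain
Read 3: bits[2:14] width=12 -> value=2649 (bin 101001011001); offset now 14 = byte 1 bit 6; 26 bits remain
Read 4: bits[14:22] width=8 -> value=191 (bin 10111111); offset now 22 = byte 2 bit 6; 18 bits remain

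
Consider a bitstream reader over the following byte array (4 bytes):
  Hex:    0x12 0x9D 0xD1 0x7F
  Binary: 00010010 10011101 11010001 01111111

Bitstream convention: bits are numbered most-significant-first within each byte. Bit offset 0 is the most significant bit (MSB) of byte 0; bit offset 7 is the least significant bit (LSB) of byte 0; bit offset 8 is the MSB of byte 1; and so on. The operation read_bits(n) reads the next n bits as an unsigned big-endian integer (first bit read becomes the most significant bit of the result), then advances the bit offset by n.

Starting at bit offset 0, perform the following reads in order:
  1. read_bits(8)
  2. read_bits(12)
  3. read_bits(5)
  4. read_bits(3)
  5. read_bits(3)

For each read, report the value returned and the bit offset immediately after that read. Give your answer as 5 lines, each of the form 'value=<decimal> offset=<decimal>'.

Answer: value=18 offset=8
value=2525 offset=20
value=2 offset=25
value=7 offset=28
value=7 offset=31

Derivation:
Read 1: bits[0:8] width=8 -> value=18 (bin 00010010); offset now 8 = byte 1 bit 0; 24 bits remain
Read 2: bits[8:20] width=12 -> value=2525 (bin 100111011101); offset now 20 = byte 2 bit 4; 12 bits remain
Read 3: bits[20:25] width=5 -> value=2 (bin 00010); offset now 25 = byte 3 bit 1; 7 bits remain
Read 4: bits[25:28] width=3 -> value=7 (bin 111); offset now 28 = byte 3 bit 4; 4 bits remain
Read 5: bits[28:31] width=3 -> value=7 (bin 111); offset now 31 = byte 3 bit 7; 1 bits remain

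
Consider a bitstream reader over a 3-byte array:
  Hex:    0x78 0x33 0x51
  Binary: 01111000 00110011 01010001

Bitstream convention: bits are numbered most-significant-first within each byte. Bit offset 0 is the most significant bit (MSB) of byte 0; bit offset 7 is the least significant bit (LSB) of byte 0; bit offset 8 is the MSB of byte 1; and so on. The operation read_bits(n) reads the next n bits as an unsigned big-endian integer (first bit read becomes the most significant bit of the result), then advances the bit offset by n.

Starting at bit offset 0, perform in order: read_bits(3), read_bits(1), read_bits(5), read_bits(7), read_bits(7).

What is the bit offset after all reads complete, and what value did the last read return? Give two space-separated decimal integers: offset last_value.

Answer: 23 40

Derivation:
Read 1: bits[0:3] width=3 -> value=3 (bin 011); offset now 3 = byte 0 bit 3; 21 bits remain
Read 2: bits[3:4] width=1 -> value=1 (bin 1); offset now 4 = byte 0 bit 4; 20 bits remain
Read 3: bits[4:9] width=5 -> value=16 (bin 10000); offset now 9 = byte 1 bit 1; 15 bits remain
Read 4: bits[9:16] width=7 -> value=51 (bin 0110011); offset now 16 = byte 2 bit 0; 8 bits remain
Read 5: bits[16:23] width=7 -> value=40 (bin 0101000); offset now 23 = byte 2 bit 7; 1 bits remain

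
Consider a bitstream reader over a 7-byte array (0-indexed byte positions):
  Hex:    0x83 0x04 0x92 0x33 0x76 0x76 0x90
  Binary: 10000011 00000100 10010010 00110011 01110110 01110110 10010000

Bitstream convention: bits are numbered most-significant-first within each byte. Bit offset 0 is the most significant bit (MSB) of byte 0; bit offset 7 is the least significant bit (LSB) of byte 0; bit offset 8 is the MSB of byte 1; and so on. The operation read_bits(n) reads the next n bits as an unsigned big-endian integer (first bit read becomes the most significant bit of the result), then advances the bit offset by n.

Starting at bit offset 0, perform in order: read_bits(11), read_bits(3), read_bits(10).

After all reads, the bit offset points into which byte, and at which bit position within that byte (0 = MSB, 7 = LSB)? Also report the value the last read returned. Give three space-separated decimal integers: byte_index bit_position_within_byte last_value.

Answer: 3 0 146

Derivation:
Read 1: bits[0:11] width=11 -> value=1048 (bin 10000011000); offset now 11 = byte 1 bit 3; 45 bits remain
Read 2: bits[11:14] width=3 -> value=1 (bin 001); offset now 14 = byte 1 bit 6; 42 bits remain
Read 3: bits[14:24] width=10 -> value=146 (bin 0010010010); offset now 24 = byte 3 bit 0; 32 bits remain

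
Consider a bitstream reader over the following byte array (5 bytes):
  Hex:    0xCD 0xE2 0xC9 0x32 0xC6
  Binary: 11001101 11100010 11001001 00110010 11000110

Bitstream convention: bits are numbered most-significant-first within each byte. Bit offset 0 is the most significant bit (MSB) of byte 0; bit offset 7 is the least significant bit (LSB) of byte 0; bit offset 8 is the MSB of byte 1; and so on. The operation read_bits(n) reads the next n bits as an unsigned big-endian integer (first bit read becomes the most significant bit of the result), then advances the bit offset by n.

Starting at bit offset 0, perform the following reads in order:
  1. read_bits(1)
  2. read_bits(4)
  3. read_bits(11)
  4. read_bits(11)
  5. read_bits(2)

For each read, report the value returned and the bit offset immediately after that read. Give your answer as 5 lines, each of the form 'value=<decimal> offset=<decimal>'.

Answer: value=1 offset=1
value=9 offset=5
value=1506 offset=16
value=1609 offset=27
value=2 offset=29

Derivation:
Read 1: bits[0:1] width=1 -> value=1 (bin 1); offset now 1 = byte 0 bit 1; 39 bits remain
Read 2: bits[1:5] width=4 -> value=9 (bin 1001); offset now 5 = byte 0 bit 5; 35 bits remain
Read 3: bits[5:16] width=11 -> value=1506 (bin 10111100010); offset now 16 = byte 2 bit 0; 24 bits remain
Read 4: bits[16:27] width=11 -> value=1609 (bin 11001001001); offset now 27 = byte 3 bit 3; 13 bits remain
Read 5: bits[27:29] width=2 -> value=2 (bin 10); offset now 29 = byte 3 bit 5; 11 bits remain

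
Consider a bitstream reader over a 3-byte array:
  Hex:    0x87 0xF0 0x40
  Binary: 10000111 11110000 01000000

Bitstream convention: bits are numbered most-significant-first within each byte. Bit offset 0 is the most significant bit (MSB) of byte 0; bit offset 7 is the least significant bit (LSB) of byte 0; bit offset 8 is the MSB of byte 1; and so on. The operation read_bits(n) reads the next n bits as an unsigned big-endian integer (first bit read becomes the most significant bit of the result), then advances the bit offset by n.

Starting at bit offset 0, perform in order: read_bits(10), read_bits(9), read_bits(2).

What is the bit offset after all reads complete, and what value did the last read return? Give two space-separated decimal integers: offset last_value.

Answer: 21 0

Derivation:
Read 1: bits[0:10] width=10 -> value=543 (bin 1000011111); offset now 10 = byte 1 bit 2; 14 bits remain
Read 2: bits[10:19] width=9 -> value=386 (bin 110000010); offset now 19 = byte 2 bit 3; 5 bits remain
Read 3: bits[19:21] width=2 -> value=0 (bin 00); offset now 21 = byte 2 bit 5; 3 bits remain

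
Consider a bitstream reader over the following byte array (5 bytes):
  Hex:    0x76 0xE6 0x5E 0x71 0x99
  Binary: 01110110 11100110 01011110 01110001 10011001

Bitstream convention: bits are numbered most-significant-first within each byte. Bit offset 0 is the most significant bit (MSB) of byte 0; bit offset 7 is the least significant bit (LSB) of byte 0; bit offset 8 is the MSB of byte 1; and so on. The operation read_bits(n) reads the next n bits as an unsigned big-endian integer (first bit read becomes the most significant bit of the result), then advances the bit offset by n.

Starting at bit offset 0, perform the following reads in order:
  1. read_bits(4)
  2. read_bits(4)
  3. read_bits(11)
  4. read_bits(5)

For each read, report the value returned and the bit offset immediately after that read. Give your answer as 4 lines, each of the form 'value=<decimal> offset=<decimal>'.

Answer: value=7 offset=4
value=6 offset=8
value=1842 offset=19
value=30 offset=24

Derivation:
Read 1: bits[0:4] width=4 -> value=7 (bin 0111); offset now 4 = byte 0 bit 4; 36 bits remain
Read 2: bits[4:8] width=4 -> value=6 (bin 0110); offset now 8 = byte 1 bit 0; 32 bits remain
Read 3: bits[8:19] width=11 -> value=1842 (bin 11100110010); offset now 19 = byte 2 bit 3; 21 bits remain
Read 4: bits[19:24] width=5 -> value=30 (bin 11110); offset now 24 = byte 3 bit 0; 16 bits remain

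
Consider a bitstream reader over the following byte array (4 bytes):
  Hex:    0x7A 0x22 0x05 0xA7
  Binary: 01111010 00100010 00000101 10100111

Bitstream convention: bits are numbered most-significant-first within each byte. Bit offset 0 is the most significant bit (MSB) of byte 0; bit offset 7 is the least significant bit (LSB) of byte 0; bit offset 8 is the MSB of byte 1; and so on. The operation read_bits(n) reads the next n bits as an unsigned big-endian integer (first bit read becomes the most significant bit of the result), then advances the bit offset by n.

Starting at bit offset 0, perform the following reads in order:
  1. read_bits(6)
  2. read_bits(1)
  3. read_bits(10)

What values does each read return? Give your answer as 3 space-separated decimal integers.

Read 1: bits[0:6] width=6 -> value=30 (bin 011110); offset now 6 = byte 0 bit 6; 26 bits remain
Read 2: bits[6:7] width=1 -> value=1 (bin 1); offset now 7 = byte 0 bit 7; 25 bits remain
Read 3: bits[7:17] width=10 -> value=68 (bin 0001000100); offset now 17 = byte 2 bit 1; 15 bits remain

Answer: 30 1 68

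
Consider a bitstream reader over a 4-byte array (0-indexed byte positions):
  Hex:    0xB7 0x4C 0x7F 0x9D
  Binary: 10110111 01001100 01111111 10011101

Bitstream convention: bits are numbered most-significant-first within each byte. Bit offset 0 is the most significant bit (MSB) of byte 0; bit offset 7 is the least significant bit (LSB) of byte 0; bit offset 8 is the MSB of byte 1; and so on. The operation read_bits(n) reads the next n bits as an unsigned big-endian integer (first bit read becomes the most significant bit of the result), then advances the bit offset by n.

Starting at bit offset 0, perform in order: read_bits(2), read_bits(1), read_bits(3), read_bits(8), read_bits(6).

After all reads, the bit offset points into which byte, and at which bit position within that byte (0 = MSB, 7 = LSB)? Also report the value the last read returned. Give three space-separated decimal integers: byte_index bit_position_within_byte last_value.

Answer: 2 4 7

Derivation:
Read 1: bits[0:2] width=2 -> value=2 (bin 10); offset now 2 = byte 0 bit 2; 30 bits remain
Read 2: bits[2:3] width=1 -> value=1 (bin 1); offset now 3 = byte 0 bit 3; 29 bits remain
Read 3: bits[3:6] width=3 -> value=5 (bin 101); offset now 6 = byte 0 bit 6; 26 bits remain
Read 4: bits[6:14] width=8 -> value=211 (bin 11010011); offset now 14 = byte 1 bit 6; 18 bits remain
Read 5: bits[14:20] width=6 -> value=7 (bin 000111); offset now 20 = byte 2 bit 4; 12 bits remain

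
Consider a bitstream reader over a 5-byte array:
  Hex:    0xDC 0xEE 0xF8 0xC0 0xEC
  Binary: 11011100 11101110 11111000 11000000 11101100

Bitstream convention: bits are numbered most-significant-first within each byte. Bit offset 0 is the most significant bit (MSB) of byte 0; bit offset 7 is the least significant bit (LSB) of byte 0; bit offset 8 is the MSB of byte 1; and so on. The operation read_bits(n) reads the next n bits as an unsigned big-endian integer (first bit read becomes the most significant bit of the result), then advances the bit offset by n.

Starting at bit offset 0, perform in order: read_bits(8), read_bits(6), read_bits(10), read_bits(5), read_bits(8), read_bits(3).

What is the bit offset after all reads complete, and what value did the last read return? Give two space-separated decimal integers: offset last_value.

Read 1: bits[0:8] width=8 -> value=220 (bin 11011100); offset now 8 = byte 1 bit 0; 32 bits remain
Read 2: bits[8:14] width=6 -> value=59 (bin 111011); offset now 14 = byte 1 bit 6; 26 bits remain
Read 3: bits[14:24] width=10 -> value=760 (bin 1011111000); offset now 24 = byte 3 bit 0; 16 bits remain
Read 4: bits[24:29] width=5 -> value=24 (bin 11000); offset now 29 = byte 3 bit 5; 11 bits remain
Read 5: bits[29:37] width=8 -> value=29 (bin 00011101); offset now 37 = byte 4 bit 5; 3 bits remain
Read 6: bits[37:40] width=3 -> value=4 (bin 100); offset now 40 = byte 5 bit 0; 0 bits remain

Answer: 40 4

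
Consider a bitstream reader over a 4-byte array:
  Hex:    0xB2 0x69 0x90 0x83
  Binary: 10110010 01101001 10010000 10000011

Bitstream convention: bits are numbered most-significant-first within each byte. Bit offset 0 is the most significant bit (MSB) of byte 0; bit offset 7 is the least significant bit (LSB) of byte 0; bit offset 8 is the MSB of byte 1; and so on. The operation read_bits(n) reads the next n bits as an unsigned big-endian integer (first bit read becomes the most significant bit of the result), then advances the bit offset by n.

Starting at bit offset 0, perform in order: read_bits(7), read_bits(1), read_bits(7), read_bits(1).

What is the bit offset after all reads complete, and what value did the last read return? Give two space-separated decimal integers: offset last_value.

Read 1: bits[0:7] width=7 -> value=89 (bin 1011001); offset now 7 = byte 0 bit 7; 25 bits remain
Read 2: bits[7:8] width=1 -> value=0 (bin 0); offset now 8 = byte 1 bit 0; 24 bits remain
Read 3: bits[8:15] width=7 -> value=52 (bin 0110100); offset now 15 = byte 1 bit 7; 17 bits remain
Read 4: bits[15:16] width=1 -> value=1 (bin 1); offset now 16 = byte 2 bit 0; 16 bits remain

Answer: 16 1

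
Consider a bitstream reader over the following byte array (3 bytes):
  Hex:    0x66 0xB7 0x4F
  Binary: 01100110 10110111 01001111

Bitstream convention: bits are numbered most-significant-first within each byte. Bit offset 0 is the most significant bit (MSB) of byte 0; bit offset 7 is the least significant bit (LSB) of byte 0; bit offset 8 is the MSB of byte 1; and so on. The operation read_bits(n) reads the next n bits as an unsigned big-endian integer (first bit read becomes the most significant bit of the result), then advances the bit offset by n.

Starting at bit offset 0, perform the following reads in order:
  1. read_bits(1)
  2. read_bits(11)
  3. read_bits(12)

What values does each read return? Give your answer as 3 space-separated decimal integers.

Read 1: bits[0:1] width=1 -> value=0 (bin 0); offset now 1 = byte 0 bit 1; 23 bits remain
Read 2: bits[1:12] width=11 -> value=1643 (bin 11001101011); offset now 12 = byte 1 bit 4; 12 bits remain
Read 3: bits[12:24] width=12 -> value=1871 (bin 011101001111); offset now 24 = byte 3 bit 0; 0 bits remain

Answer: 0 1643 1871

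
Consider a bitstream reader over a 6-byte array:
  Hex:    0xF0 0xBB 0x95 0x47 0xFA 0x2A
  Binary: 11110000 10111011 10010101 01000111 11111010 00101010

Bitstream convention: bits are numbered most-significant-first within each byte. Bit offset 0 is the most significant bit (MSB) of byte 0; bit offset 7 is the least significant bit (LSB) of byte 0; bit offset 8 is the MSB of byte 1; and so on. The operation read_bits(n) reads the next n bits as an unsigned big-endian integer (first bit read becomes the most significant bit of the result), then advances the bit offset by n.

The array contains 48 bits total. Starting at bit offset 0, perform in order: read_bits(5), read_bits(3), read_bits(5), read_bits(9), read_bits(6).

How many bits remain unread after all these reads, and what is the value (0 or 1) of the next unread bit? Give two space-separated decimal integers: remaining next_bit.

Read 1: bits[0:5] width=5 -> value=30 (bin 11110); offset now 5 = byte 0 bit 5; 43 bits remain
Read 2: bits[5:8] width=3 -> value=0 (bin 000); offset now 8 = byte 1 bit 0; 40 bits remain
Read 3: bits[8:13] width=5 -> value=23 (bin 10111); offset now 13 = byte 1 bit 5; 35 bits remain
Read 4: bits[13:22] width=9 -> value=229 (bin 011100101); offset now 22 = byte 2 bit 6; 26 bits remain
Read 5: bits[22:28] width=6 -> value=20 (bin 010100); offset now 28 = byte 3 bit 4; 20 bits remain

Answer: 20 0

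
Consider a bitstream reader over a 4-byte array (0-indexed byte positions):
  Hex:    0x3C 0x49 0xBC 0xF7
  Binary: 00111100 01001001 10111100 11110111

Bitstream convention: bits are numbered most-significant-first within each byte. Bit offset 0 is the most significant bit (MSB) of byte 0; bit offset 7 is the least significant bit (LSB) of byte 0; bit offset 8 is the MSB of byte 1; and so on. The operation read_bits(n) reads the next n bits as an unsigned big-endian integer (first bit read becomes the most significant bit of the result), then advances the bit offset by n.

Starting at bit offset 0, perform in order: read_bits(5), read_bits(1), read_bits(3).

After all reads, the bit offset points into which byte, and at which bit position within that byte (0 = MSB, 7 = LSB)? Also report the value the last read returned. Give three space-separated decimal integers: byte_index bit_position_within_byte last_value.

Answer: 1 1 0

Derivation:
Read 1: bits[0:5] width=5 -> value=7 (bin 00111); offset now 5 = byte 0 bit 5; 27 bits remain
Read 2: bits[5:6] width=1 -> value=1 (bin 1); offset now 6 = byte 0 bit 6; 26 bits remain
Read 3: bits[6:9] width=3 -> value=0 (bin 000); offset now 9 = byte 1 bit 1; 23 bits remain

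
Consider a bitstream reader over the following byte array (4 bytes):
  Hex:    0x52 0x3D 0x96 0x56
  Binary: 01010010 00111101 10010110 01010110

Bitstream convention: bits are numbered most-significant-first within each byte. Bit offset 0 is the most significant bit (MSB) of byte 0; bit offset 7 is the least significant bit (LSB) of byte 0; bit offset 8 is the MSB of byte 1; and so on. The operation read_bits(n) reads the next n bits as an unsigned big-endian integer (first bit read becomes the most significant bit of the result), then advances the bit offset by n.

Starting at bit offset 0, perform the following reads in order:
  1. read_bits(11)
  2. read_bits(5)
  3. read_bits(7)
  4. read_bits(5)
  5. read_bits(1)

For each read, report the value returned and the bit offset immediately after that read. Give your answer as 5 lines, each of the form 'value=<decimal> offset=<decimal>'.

Read 1: bits[0:11] width=11 -> value=657 (bin 01010010001); offset now 11 = byte 1 bit 3; 21 bits remain
Read 2: bits[11:16] width=5 -> value=29 (bin 11101); offset now 16 = byte 2 bit 0; 16 bits remain
Read 3: bits[16:23] width=7 -> value=75 (bin 1001011); offset now 23 = byte 2 bit 7; 9 bits remain
Read 4: bits[23:28] width=5 -> value=5 (bin 00101); offset now 28 = byte 3 bit 4; 4 bits remain
Read 5: bits[28:29] width=1 -> value=0 (bin 0); offset now 29 = byte 3 bit 5; 3 bits remain

Answer: value=657 offset=11
value=29 offset=16
value=75 offset=23
value=5 offset=28
value=0 offset=29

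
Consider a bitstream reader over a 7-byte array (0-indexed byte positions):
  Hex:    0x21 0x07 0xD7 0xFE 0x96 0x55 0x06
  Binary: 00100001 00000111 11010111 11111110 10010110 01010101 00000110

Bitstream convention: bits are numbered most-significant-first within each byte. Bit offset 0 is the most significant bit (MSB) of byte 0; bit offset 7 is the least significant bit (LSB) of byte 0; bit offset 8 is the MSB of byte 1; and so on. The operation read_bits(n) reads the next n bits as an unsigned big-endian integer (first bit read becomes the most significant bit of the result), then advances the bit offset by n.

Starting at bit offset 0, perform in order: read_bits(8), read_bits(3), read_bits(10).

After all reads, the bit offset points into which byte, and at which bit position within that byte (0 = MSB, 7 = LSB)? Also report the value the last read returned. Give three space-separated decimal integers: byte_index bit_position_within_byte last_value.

Read 1: bits[0:8] width=8 -> value=33 (bin 00100001); offset now 8 = byte 1 bit 0; 48 bits remain
Read 2: bits[8:11] width=3 -> value=0 (bin 000); offset now 11 = byte 1 bit 3; 45 bits remain
Read 3: bits[11:21] width=10 -> value=250 (bin 0011111010); offset now 21 = byte 2 bit 5; 35 bits remain

Answer: 2 5 250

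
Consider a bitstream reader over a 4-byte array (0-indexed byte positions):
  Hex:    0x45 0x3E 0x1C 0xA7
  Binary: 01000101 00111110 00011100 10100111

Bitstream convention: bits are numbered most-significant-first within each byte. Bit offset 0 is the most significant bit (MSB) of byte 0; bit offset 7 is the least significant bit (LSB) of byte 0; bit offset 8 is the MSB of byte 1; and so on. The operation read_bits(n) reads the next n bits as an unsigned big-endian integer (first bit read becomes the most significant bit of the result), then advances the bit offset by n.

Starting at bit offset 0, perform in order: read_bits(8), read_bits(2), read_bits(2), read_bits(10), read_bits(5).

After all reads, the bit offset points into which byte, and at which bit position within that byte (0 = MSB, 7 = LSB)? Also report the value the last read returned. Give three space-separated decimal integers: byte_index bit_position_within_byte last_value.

Read 1: bits[0:8] width=8 -> value=69 (bin 01000101); offset now 8 = byte 1 bit 0; 24 bits remain
Read 2: bits[8:10] width=2 -> value=0 (bin 00); offset now 10 = byte 1 bit 2; 22 bits remain
Read 3: bits[10:12] width=2 -> value=3 (bin 11); offset now 12 = byte 1 bit 4; 20 bits remain
Read 4: bits[12:22] width=10 -> value=903 (bin 1110000111); offset now 22 = byte 2 bit 6; 10 bits remain
Read 5: bits[22:27] width=5 -> value=5 (bin 00101); offset now 27 = byte 3 bit 3; 5 bits remain

Answer: 3 3 5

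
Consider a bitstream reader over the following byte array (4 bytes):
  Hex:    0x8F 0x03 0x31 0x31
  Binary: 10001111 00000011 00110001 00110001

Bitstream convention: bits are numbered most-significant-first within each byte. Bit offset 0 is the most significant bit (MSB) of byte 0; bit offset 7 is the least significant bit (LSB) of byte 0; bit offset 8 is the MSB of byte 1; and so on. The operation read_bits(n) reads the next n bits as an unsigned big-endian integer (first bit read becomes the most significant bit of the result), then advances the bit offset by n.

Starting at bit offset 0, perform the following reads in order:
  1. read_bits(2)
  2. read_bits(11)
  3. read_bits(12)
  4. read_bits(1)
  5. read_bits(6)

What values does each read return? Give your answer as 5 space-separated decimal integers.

Read 1: bits[0:2] width=2 -> value=2 (bin 10); offset now 2 = byte 0 bit 2; 30 bits remain
Read 2: bits[2:13] width=11 -> value=480 (bin 00111100000); offset now 13 = byte 1 bit 5; 19 bits remain
Read 3: bits[13:25] width=12 -> value=1634 (bin 011001100010); offset now 25 = byte 3 bit 1; 7 bits remain
Read 4: bits[25:26] width=1 -> value=0 (bin 0); offset now 26 = byte 3 bit 2; 6 bits remain
Read 5: bits[26:32] width=6 -> value=49 (bin 110001); offset now 32 = byte 4 bit 0; 0 bits remain

Answer: 2 480 1634 0 49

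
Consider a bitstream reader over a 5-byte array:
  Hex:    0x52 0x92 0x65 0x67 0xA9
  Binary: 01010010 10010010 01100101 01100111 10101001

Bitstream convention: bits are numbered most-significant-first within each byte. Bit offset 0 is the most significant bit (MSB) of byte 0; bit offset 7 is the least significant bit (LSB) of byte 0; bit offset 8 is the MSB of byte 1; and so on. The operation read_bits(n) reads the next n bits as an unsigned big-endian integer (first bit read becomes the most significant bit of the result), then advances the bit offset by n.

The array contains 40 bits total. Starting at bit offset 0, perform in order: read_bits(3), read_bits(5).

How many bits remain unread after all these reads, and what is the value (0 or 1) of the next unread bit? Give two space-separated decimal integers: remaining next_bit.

Answer: 32 1

Derivation:
Read 1: bits[0:3] width=3 -> value=2 (bin 010); offset now 3 = byte 0 bit 3; 37 bits remain
Read 2: bits[3:8] width=5 -> value=18 (bin 10010); offset now 8 = byte 1 bit 0; 32 bits remain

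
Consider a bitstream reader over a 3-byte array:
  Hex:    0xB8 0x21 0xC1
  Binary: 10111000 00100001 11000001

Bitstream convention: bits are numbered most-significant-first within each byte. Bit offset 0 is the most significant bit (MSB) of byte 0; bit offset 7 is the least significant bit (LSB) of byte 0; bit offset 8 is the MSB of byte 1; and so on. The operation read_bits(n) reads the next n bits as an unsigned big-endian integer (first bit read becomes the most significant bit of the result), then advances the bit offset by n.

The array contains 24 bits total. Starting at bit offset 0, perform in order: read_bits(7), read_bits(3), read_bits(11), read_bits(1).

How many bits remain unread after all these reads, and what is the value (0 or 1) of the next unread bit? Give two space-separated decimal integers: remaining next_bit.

Answer: 2 0

Derivation:
Read 1: bits[0:7] width=7 -> value=92 (bin 1011100); offset now 7 = byte 0 bit 7; 17 bits remain
Read 2: bits[7:10] width=3 -> value=0 (bin 000); offset now 10 = byte 1 bit 2; 14 bits remain
Read 3: bits[10:21] width=11 -> value=1080 (bin 10000111000); offset now 21 = byte 2 bit 5; 3 bits remain
Read 4: bits[21:22] width=1 -> value=0 (bin 0); offset now 22 = byte 2 bit 6; 2 bits remain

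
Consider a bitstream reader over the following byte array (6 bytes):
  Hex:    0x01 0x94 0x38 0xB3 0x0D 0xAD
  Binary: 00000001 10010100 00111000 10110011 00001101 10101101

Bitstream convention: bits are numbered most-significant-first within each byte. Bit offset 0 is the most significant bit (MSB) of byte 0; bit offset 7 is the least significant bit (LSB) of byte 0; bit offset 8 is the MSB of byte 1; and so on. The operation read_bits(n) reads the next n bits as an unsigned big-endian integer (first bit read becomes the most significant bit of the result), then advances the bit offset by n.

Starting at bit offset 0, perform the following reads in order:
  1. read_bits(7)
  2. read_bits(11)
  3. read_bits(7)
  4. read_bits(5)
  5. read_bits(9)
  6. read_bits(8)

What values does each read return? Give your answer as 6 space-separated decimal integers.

Read 1: bits[0:7] width=7 -> value=0 (bin 0000000); offset now 7 = byte 0 bit 7; 41 bits remain
Read 2: bits[7:18] width=11 -> value=1616 (bin 11001010000); offset now 18 = byte 2 bit 2; 30 bits remain
Read 3: bits[18:25] width=7 -> value=113 (bin 1110001); offset now 25 = byte 3 bit 1; 23 bits remain
Read 4: bits[25:30] width=5 -> value=12 (bin 01100); offset now 30 = byte 3 bit 6; 18 bits remain
Read 5: bits[30:39] width=9 -> value=390 (bin 110000110); offset now 39 = byte 4 bit 7; 9 bits remain
Read 6: bits[39:47] width=8 -> value=214 (bin 11010110); offset now 47 = byte 5 bit 7; 1 bits remain

Answer: 0 1616 113 12 390 214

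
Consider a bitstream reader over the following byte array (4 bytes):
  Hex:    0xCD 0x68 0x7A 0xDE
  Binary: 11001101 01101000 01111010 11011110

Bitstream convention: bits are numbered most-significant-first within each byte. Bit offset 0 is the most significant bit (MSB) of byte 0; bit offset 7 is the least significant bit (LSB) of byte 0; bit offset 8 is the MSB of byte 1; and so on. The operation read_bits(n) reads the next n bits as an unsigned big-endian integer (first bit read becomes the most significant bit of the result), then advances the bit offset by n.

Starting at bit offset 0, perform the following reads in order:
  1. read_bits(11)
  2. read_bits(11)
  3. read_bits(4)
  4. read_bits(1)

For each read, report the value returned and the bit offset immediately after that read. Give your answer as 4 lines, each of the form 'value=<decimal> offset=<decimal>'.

Answer: value=1643 offset=11
value=542 offset=22
value=11 offset=26
value=0 offset=27

Derivation:
Read 1: bits[0:11] width=11 -> value=1643 (bin 11001101011); offset now 11 = byte 1 bit 3; 21 bits remain
Read 2: bits[11:22] width=11 -> value=542 (bin 01000011110); offset now 22 = byte 2 bit 6; 10 bits remain
Read 3: bits[22:26] width=4 -> value=11 (bin 1011); offset now 26 = byte 3 bit 2; 6 bits remain
Read 4: bits[26:27] width=1 -> value=0 (bin 0); offset now 27 = byte 3 bit 3; 5 bits remain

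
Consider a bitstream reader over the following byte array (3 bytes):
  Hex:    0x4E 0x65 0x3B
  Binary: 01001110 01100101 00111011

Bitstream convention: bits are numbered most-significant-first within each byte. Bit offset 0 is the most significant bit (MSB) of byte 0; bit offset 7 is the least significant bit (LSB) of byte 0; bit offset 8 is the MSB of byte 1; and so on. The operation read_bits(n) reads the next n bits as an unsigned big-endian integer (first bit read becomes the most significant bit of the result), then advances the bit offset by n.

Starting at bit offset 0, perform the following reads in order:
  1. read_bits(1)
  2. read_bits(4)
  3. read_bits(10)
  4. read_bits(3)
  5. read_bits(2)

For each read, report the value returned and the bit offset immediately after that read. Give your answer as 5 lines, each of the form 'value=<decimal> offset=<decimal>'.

Read 1: bits[0:1] width=1 -> value=0 (bin 0); offset now 1 = byte 0 bit 1; 23 bits remain
Read 2: bits[1:5] width=4 -> value=9 (bin 1001); offset now 5 = byte 0 bit 5; 19 bits remain
Read 3: bits[5:15] width=10 -> value=818 (bin 1100110010); offset now 15 = byte 1 bit 7; 9 bits remain
Read 4: bits[15:18] width=3 -> value=4 (bin 100); offset now 18 = byte 2 bit 2; 6 bits remain
Read 5: bits[18:20] width=2 -> value=3 (bin 11); offset now 20 = byte 2 bit 4; 4 bits remain

Answer: value=0 offset=1
value=9 offset=5
value=818 offset=15
value=4 offset=18
value=3 offset=20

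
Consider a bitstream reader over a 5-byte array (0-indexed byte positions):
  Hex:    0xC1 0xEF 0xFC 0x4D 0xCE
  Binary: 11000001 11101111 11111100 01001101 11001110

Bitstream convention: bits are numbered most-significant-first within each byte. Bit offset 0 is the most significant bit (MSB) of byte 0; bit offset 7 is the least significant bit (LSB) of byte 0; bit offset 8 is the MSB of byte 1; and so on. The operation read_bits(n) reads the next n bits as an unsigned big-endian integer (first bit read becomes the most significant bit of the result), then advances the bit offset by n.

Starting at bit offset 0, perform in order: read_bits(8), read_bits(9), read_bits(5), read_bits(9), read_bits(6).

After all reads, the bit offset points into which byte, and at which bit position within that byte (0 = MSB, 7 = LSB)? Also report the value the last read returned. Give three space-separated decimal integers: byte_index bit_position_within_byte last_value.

Answer: 4 5 57

Derivation:
Read 1: bits[0:8] width=8 -> value=193 (bin 11000001); offset now 8 = byte 1 bit 0; 32 bits remain
Read 2: bits[8:17] width=9 -> value=479 (bin 111011111); offset now 17 = byte 2 bit 1; 23 bits remain
Read 3: bits[17:22] width=5 -> value=31 (bin 11111); offset now 22 = byte 2 bit 6; 18 bits remain
Read 4: bits[22:31] width=9 -> value=38 (bin 000100110); offset now 31 = byte 3 bit 7; 9 bits remain
Read 5: bits[31:37] width=6 -> value=57 (bin 111001); offset now 37 = byte 4 bit 5; 3 bits remain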